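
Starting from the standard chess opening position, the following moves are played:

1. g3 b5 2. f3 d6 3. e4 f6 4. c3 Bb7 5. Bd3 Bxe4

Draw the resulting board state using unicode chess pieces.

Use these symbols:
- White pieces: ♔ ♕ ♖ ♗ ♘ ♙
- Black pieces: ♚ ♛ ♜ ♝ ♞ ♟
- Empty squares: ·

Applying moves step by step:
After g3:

♜ ♞ ♝ ♛ ♚ ♝ ♞ ♜
♟ ♟ ♟ ♟ ♟ ♟ ♟ ♟
· · · · · · · ·
· · · · · · · ·
· · · · · · · ·
· · · · · · ♙ ·
♙ ♙ ♙ ♙ ♙ ♙ · ♙
♖ ♘ ♗ ♕ ♔ ♗ ♘ ♖


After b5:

♜ ♞ ♝ ♛ ♚ ♝ ♞ ♜
♟ · ♟ ♟ ♟ ♟ ♟ ♟
· · · · · · · ·
· ♟ · · · · · ·
· · · · · · · ·
· · · · · · ♙ ·
♙ ♙ ♙ ♙ ♙ ♙ · ♙
♖ ♘ ♗ ♕ ♔ ♗ ♘ ♖


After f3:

♜ ♞ ♝ ♛ ♚ ♝ ♞ ♜
♟ · ♟ ♟ ♟ ♟ ♟ ♟
· · · · · · · ·
· ♟ · · · · · ·
· · · · · · · ·
· · · · · ♙ ♙ ·
♙ ♙ ♙ ♙ ♙ · · ♙
♖ ♘ ♗ ♕ ♔ ♗ ♘ ♖


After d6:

♜ ♞ ♝ ♛ ♚ ♝ ♞ ♜
♟ · ♟ · ♟ ♟ ♟ ♟
· · · ♟ · · · ·
· ♟ · · · · · ·
· · · · · · · ·
· · · · · ♙ ♙ ·
♙ ♙ ♙ ♙ ♙ · · ♙
♖ ♘ ♗ ♕ ♔ ♗ ♘ ♖


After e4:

♜ ♞ ♝ ♛ ♚ ♝ ♞ ♜
♟ · ♟ · ♟ ♟ ♟ ♟
· · · ♟ · · · ·
· ♟ · · · · · ·
· · · · ♙ · · ·
· · · · · ♙ ♙ ·
♙ ♙ ♙ ♙ · · · ♙
♖ ♘ ♗ ♕ ♔ ♗ ♘ ♖


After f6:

♜ ♞ ♝ ♛ ♚ ♝ ♞ ♜
♟ · ♟ · ♟ · ♟ ♟
· · · ♟ · ♟ · ·
· ♟ · · · · · ·
· · · · ♙ · · ·
· · · · · ♙ ♙ ·
♙ ♙ ♙ ♙ · · · ♙
♖ ♘ ♗ ♕ ♔ ♗ ♘ ♖


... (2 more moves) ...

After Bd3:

♜ ♞ · ♛ ♚ ♝ ♞ ♜
♟ ♝ ♟ · ♟ · ♟ ♟
· · · ♟ · ♟ · ·
· ♟ · · · · · ·
· · · · ♙ · · ·
· · ♙ ♗ · ♙ ♙ ·
♙ ♙ · ♙ · · · ♙
♖ ♘ ♗ ♕ ♔ · ♘ ♖


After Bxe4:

♜ ♞ · ♛ ♚ ♝ ♞ ♜
♟ · ♟ · ♟ · ♟ ♟
· · · ♟ · ♟ · ·
· ♟ · · · · · ·
· · · · ♝ · · ·
· · ♙ ♗ · ♙ ♙ ·
♙ ♙ · ♙ · · · ♙
♖ ♘ ♗ ♕ ♔ · ♘ ♖



  a b c d e f g h
  ─────────────────
8│♜ ♞ · ♛ ♚ ♝ ♞ ♜│8
7│♟ · ♟ · ♟ · ♟ ♟│7
6│· · · ♟ · ♟ · ·│6
5│· ♟ · · · · · ·│5
4│· · · · ♝ · · ·│4
3│· · ♙ ♗ · ♙ ♙ ·│3
2│♙ ♙ · ♙ · · · ♙│2
1│♖ ♘ ♗ ♕ ♔ · ♘ ♖│1
  ─────────────────
  a b c d e f g h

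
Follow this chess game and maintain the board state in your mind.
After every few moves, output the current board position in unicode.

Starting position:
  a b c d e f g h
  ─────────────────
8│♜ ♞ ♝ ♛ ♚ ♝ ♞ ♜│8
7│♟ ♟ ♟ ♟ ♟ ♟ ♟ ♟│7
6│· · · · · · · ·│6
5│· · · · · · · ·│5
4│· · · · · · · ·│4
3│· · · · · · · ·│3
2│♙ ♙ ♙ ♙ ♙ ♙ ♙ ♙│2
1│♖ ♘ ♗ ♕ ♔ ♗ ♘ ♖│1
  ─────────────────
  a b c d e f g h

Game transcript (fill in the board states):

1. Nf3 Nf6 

  a b c d e f g h
  ─────────────────
8│♜ ♞ ♝ ♛ ♚ ♝ · ♜│8
7│♟ ♟ ♟ ♟ ♟ ♟ ♟ ♟│7
6│· · · · · ♞ · ·│6
5│· · · · · · · ·│5
4│· · · · · · · ·│4
3│· · · · · ♘ · ·│3
2│♙ ♙ ♙ ♙ ♙ ♙ ♙ ♙│2
1│♖ ♘ ♗ ♕ ♔ ♗ · ♖│1
  ─────────────────
  a b c d e f g h

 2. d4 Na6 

  a b c d e f g h
  ─────────────────
8│♜ · ♝ ♛ ♚ ♝ · ♜│8
7│♟ ♟ ♟ ♟ ♟ ♟ ♟ ♟│7
6│♞ · · · · ♞ · ·│6
5│· · · · · · · ·│5
4│· · · ♙ · · · ·│4
3│· · · · · ♘ · ·│3
2│♙ ♙ ♙ · ♙ ♙ ♙ ♙│2
1│♖ ♘ ♗ ♕ ♔ ♗ · ♖│1
  ─────────────────
  a b c d e f g h

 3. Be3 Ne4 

  a b c d e f g h
  ─────────────────
8│♜ · ♝ ♛ ♚ ♝ · ♜│8
7│♟ ♟ ♟ ♟ ♟ ♟ ♟ ♟│7
6│♞ · · · · · · ·│6
5│· · · · · · · ·│5
4│· · · ♙ ♞ · · ·│4
3│· · · · ♗ ♘ · ·│3
2│♙ ♙ ♙ · ♙ ♙ ♙ ♙│2
1│♖ ♘ · ♕ ♔ ♗ · ♖│1
  ─────────────────
  a b c d e f g h



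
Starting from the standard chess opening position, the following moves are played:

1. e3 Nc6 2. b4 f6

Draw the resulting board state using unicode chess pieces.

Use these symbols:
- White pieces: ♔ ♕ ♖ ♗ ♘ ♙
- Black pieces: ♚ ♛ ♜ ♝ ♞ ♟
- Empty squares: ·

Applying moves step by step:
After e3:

♜ ♞ ♝ ♛ ♚ ♝ ♞ ♜
♟ ♟ ♟ ♟ ♟ ♟ ♟ ♟
· · · · · · · ·
· · · · · · · ·
· · · · · · · ·
· · · · ♙ · · ·
♙ ♙ ♙ ♙ · ♙ ♙ ♙
♖ ♘ ♗ ♕ ♔ ♗ ♘ ♖


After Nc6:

♜ · ♝ ♛ ♚ ♝ ♞ ♜
♟ ♟ ♟ ♟ ♟ ♟ ♟ ♟
· · ♞ · · · · ·
· · · · · · · ·
· · · · · · · ·
· · · · ♙ · · ·
♙ ♙ ♙ ♙ · ♙ ♙ ♙
♖ ♘ ♗ ♕ ♔ ♗ ♘ ♖


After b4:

♜ · ♝ ♛ ♚ ♝ ♞ ♜
♟ ♟ ♟ ♟ ♟ ♟ ♟ ♟
· · ♞ · · · · ·
· · · · · · · ·
· ♙ · · · · · ·
· · · · ♙ · · ·
♙ · ♙ ♙ · ♙ ♙ ♙
♖ ♘ ♗ ♕ ♔ ♗ ♘ ♖


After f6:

♜ · ♝ ♛ ♚ ♝ ♞ ♜
♟ ♟ ♟ ♟ ♟ · ♟ ♟
· · ♞ · · ♟ · ·
· · · · · · · ·
· ♙ · · · · · ·
· · · · ♙ · · ·
♙ · ♙ ♙ · ♙ ♙ ♙
♖ ♘ ♗ ♕ ♔ ♗ ♘ ♖



  a b c d e f g h
  ─────────────────
8│♜ · ♝ ♛ ♚ ♝ ♞ ♜│8
7│♟ ♟ ♟ ♟ ♟ · ♟ ♟│7
6│· · ♞ · · ♟ · ·│6
5│· · · · · · · ·│5
4│· ♙ · · · · · ·│4
3│· · · · ♙ · · ·│3
2│♙ · ♙ ♙ · ♙ ♙ ♙│2
1│♖ ♘ ♗ ♕ ♔ ♗ ♘ ♖│1
  ─────────────────
  a b c d e f g h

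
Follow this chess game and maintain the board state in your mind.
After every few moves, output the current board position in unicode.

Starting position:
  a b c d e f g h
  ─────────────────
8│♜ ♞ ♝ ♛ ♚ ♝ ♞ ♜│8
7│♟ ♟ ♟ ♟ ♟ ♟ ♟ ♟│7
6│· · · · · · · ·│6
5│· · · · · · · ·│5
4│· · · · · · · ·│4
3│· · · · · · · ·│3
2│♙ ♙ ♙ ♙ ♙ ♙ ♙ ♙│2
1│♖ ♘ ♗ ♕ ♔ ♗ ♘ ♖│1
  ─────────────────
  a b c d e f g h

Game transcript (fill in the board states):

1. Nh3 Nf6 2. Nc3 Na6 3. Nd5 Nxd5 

  a b c d e f g h
  ─────────────────
8│♜ · ♝ ♛ ♚ ♝ · ♜│8
7│♟ ♟ ♟ ♟ ♟ ♟ ♟ ♟│7
6│♞ · · · · · · ·│6
5│· · · ♞ · · · ·│5
4│· · · · · · · ·│4
3│· · · · · · · ♘│3
2│♙ ♙ ♙ ♙ ♙ ♙ ♙ ♙│2
1│♖ · ♗ ♕ ♔ ♗ · ♖│1
  ─────────────────
  a b c d e f g h

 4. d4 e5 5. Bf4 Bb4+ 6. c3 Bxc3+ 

  a b c d e f g h
  ─────────────────
8│♜ · ♝ ♛ ♚ · · ♜│8
7│♟ ♟ ♟ ♟ · ♟ ♟ ♟│7
6│♞ · · · · · · ·│6
5│· · · ♞ ♟ · · ·│5
4│· · · ♙ · ♗ · ·│4
3│· · ♝ · · · · ♘│3
2│♙ ♙ · · ♙ ♙ ♙ ♙│2
1│♖ · · ♕ ♔ ♗ · ♖│1
  ─────────────────
  a b c d e f g h

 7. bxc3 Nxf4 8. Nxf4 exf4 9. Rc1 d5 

  a b c d e f g h
  ─────────────────
8│♜ · ♝ ♛ ♚ · · ♜│8
7│♟ ♟ ♟ · · ♟ ♟ ♟│7
6│♞ · · · · · · ·│6
5│· · · ♟ · · · ·│5
4│· · · ♙ · ♟ · ·│4
3│· · ♙ · · · · ·│3
2│♙ · · · ♙ ♙ ♙ ♙│2
1│· · ♖ ♕ ♔ ♗ · ♖│1
  ─────────────────
  a b c d e f g h

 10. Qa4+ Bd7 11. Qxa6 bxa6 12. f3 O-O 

  a b c d e f g h
  ─────────────────
8│♜ · · ♛ · ♜ ♚ ·│8
7│♟ · ♟ ♝ · ♟ ♟ ♟│7
6│♟ · · · · · · ·│6
5│· · · ♟ · · · ·│5
4│· · · ♙ · ♟ · ·│4
3│· · ♙ · · ♙ · ·│3
2│♙ · · · ♙ · ♙ ♙│2
1│· · ♖ · ♔ ♗ · ♖│1
  ─────────────────
  a b c d e f g h

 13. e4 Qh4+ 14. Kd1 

  a b c d e f g h
  ─────────────────
8│♜ · · · · ♜ ♚ ·│8
7│♟ · ♟ ♝ · ♟ ♟ ♟│7
6│♟ · · · · · · ·│6
5│· · · ♟ · · · ·│5
4│· · · ♙ ♙ ♟ · ♛│4
3│· · ♙ · · ♙ · ·│3
2│♙ · · · · · ♙ ♙│2
1│· · ♖ ♔ · ♗ · ♖│1
  ─────────────────
  a b c d e f g h


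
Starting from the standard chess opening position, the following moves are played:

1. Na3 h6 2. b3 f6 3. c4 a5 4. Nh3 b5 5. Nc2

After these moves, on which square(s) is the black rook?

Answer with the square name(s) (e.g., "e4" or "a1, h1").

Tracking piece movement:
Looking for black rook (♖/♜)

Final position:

  a b c d e f g h
  ─────────────────
8│♜ ♞ ♝ ♛ ♚ ♝ ♞ ♜│8
7│· · ♟ ♟ ♟ · ♟ ·│7
6│· · · · · ♟ · ♟│6
5│♟ ♟ · · · · · ·│5
4│· · ♙ · · · · ·│4
3│· ♙ · · · · · ♘│3
2│♙ · ♘ ♙ ♙ ♙ ♙ ♙│2
1│♖ · ♗ ♕ ♔ ♗ · ♖│1
  ─────────────────
  a b c d e f g h


a8, h8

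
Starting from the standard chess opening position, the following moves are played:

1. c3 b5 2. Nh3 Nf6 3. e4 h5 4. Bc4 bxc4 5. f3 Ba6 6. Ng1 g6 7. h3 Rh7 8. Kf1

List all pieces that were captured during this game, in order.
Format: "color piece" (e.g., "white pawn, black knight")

Tracking captures:
  bxc4: captured white bishop

white bishop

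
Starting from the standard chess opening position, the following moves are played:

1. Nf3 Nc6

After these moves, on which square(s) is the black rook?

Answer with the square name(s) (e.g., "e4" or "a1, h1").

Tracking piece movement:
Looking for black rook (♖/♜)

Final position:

  a b c d e f g h
  ─────────────────
8│♜ · ♝ ♛ ♚ ♝ ♞ ♜│8
7│♟ ♟ ♟ ♟ ♟ ♟ ♟ ♟│7
6│· · ♞ · · · · ·│6
5│· · · · · · · ·│5
4│· · · · · · · ·│4
3│· · · · · ♘ · ·│3
2│♙ ♙ ♙ ♙ ♙ ♙ ♙ ♙│2
1│♖ ♘ ♗ ♕ ♔ ♗ · ♖│1
  ─────────────────
  a b c d e f g h


a8, h8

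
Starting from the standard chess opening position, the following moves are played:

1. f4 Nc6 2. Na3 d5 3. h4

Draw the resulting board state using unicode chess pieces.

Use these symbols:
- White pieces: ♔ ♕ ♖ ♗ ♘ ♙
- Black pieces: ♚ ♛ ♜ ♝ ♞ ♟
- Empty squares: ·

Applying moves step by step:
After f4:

♜ ♞ ♝ ♛ ♚ ♝ ♞ ♜
♟ ♟ ♟ ♟ ♟ ♟ ♟ ♟
· · · · · · · ·
· · · · · · · ·
· · · · · ♙ · ·
· · · · · · · ·
♙ ♙ ♙ ♙ ♙ · ♙ ♙
♖ ♘ ♗ ♕ ♔ ♗ ♘ ♖


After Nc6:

♜ · ♝ ♛ ♚ ♝ ♞ ♜
♟ ♟ ♟ ♟ ♟ ♟ ♟ ♟
· · ♞ · · · · ·
· · · · · · · ·
· · · · · ♙ · ·
· · · · · · · ·
♙ ♙ ♙ ♙ ♙ · ♙ ♙
♖ ♘ ♗ ♕ ♔ ♗ ♘ ♖


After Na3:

♜ · ♝ ♛ ♚ ♝ ♞ ♜
♟ ♟ ♟ ♟ ♟ ♟ ♟ ♟
· · ♞ · · · · ·
· · · · · · · ·
· · · · · ♙ · ·
♘ · · · · · · ·
♙ ♙ ♙ ♙ ♙ · ♙ ♙
♖ · ♗ ♕ ♔ ♗ ♘ ♖


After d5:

♜ · ♝ ♛ ♚ ♝ ♞ ♜
♟ ♟ ♟ · ♟ ♟ ♟ ♟
· · ♞ · · · · ·
· · · ♟ · · · ·
· · · · · ♙ · ·
♘ · · · · · · ·
♙ ♙ ♙ ♙ ♙ · ♙ ♙
♖ · ♗ ♕ ♔ ♗ ♘ ♖


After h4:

♜ · ♝ ♛ ♚ ♝ ♞ ♜
♟ ♟ ♟ · ♟ ♟ ♟ ♟
· · ♞ · · · · ·
· · · ♟ · · · ·
· · · · · ♙ · ♙
♘ · · · · · · ·
♙ ♙ ♙ ♙ ♙ · ♙ ·
♖ · ♗ ♕ ♔ ♗ ♘ ♖



  a b c d e f g h
  ─────────────────
8│♜ · ♝ ♛ ♚ ♝ ♞ ♜│8
7│♟ ♟ ♟ · ♟ ♟ ♟ ♟│7
6│· · ♞ · · · · ·│6
5│· · · ♟ · · · ·│5
4│· · · · · ♙ · ♙│4
3│♘ · · · · · · ·│3
2│♙ ♙ ♙ ♙ ♙ · ♙ ·│2
1│♖ · ♗ ♕ ♔ ♗ ♘ ♖│1
  ─────────────────
  a b c d e f g h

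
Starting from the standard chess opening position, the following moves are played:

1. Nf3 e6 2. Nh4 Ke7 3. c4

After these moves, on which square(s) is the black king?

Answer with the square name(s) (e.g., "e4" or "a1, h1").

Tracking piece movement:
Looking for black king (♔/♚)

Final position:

  a b c d e f g h
  ─────────────────
8│♜ ♞ ♝ ♛ · ♝ ♞ ♜│8
7│♟ ♟ ♟ ♟ ♚ ♟ ♟ ♟│7
6│· · · · ♟ · · ·│6
5│· · · · · · · ·│5
4│· · ♙ · · · · ♘│4
3│· · · · · · · ·│3
2│♙ ♙ · ♙ ♙ ♙ ♙ ♙│2
1│♖ ♘ ♗ ♕ ♔ ♗ · ♖│1
  ─────────────────
  a b c d e f g h


e7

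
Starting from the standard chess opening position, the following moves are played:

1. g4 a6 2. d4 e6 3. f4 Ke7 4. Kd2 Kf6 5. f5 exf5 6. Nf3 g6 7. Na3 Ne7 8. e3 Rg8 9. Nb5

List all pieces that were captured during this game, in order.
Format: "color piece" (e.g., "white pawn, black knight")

Tracking captures:
  exf5: captured white pawn

white pawn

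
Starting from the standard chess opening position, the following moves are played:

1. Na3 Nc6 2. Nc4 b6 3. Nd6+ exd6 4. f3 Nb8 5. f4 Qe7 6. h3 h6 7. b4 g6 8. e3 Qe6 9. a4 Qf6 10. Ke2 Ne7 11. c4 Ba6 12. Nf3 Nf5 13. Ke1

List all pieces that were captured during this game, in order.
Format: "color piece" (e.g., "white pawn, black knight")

Tracking captures:
  exd6: captured white knight

white knight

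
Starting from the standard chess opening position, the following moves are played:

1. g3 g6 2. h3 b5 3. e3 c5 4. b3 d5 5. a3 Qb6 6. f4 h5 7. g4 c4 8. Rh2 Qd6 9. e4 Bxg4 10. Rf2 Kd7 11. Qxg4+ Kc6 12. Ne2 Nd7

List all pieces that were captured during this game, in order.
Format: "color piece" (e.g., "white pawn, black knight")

Tracking captures:
  Bxg4: captured white pawn
  Qxg4+: captured black bishop

white pawn, black bishop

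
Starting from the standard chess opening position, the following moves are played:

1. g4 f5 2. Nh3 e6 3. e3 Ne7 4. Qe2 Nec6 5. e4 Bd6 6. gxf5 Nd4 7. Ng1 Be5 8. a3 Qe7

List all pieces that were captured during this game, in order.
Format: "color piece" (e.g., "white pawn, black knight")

Tracking captures:
  gxf5: captured black pawn

black pawn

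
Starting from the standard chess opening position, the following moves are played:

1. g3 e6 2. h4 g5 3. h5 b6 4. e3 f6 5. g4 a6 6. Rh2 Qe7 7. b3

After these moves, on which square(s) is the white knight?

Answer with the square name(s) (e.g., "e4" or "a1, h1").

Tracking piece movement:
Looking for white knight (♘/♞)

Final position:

  a b c d e f g h
  ─────────────────
8│♜ ♞ ♝ · ♚ ♝ ♞ ♜│8
7│· · ♟ ♟ ♛ · · ♟│7
6│♟ ♟ · · ♟ ♟ · ·│6
5│· · · · · · ♟ ♙│5
4│· · · · · · ♙ ·│4
3│· ♙ · · ♙ · · ·│3
2│♙ · ♙ ♙ · ♙ · ♖│2
1│♖ ♘ ♗ ♕ ♔ ♗ ♘ ·│1
  ─────────────────
  a b c d e f g h


b1, g1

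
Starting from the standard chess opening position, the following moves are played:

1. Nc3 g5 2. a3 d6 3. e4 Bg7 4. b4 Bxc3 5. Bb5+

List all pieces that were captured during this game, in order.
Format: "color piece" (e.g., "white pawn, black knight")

Tracking captures:
  Bxc3: captured white knight

white knight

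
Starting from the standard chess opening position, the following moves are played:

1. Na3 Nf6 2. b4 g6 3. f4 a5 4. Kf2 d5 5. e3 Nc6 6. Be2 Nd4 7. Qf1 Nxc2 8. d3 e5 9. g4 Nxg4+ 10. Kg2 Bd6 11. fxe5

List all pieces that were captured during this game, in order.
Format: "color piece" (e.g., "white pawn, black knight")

Tracking captures:
  Nxc2: captured white pawn
  Nxg4+: captured white pawn
  fxe5: captured black pawn

white pawn, white pawn, black pawn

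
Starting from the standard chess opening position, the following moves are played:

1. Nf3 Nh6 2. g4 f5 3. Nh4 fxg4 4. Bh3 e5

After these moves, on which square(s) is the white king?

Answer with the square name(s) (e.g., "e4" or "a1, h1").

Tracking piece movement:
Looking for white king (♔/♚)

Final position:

  a b c d e f g h
  ─────────────────
8│♜ ♞ ♝ ♛ ♚ ♝ · ♜│8
7│♟ ♟ ♟ ♟ · · ♟ ♟│7
6│· · · · · · · ♞│6
5│· · · · ♟ · · ·│5
4│· · · · · · ♟ ♘│4
3│· · · · · · · ♗│3
2│♙ ♙ ♙ ♙ ♙ ♙ · ♙│2
1│♖ ♘ ♗ ♕ ♔ · · ♖│1
  ─────────────────
  a b c d e f g h


e1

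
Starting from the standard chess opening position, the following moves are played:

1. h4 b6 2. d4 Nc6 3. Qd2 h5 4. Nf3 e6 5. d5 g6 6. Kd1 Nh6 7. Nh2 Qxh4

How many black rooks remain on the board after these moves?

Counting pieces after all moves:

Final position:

  a b c d e f g h
  ─────────────────
8│♜ · ♝ · ♚ ♝ · ♜│8
7│♟ · ♟ ♟ · ♟ · ·│7
6│· ♟ ♞ · ♟ · ♟ ♞│6
5│· · · ♙ · · · ♟│5
4│· · · · · · · ♛│4
3│· · · · · · · ·│3
2│♙ ♙ ♙ ♕ ♙ ♙ ♙ ♘│2
1│♖ ♘ ♗ ♔ · ♗ · ♖│1
  ─────────────────
  a b c d e f g h


2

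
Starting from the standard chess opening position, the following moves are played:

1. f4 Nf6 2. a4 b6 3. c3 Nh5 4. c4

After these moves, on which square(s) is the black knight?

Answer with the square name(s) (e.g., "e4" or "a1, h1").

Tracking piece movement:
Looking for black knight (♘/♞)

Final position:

  a b c d e f g h
  ─────────────────
8│♜ ♞ ♝ ♛ ♚ ♝ · ♜│8
7│♟ · ♟ ♟ ♟ ♟ ♟ ♟│7
6│· ♟ · · · · · ·│6
5│· · · · · · · ♞│5
4│♙ · ♙ · · ♙ · ·│4
3│· · · · · · · ·│3
2│· ♙ · ♙ ♙ · ♙ ♙│2
1│♖ ♘ ♗ ♕ ♔ ♗ ♘ ♖│1
  ─────────────────
  a b c d e f g h


b8, h5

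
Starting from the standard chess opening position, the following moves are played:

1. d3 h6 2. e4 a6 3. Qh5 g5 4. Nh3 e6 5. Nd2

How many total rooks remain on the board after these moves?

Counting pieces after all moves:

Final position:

  a b c d e f g h
  ─────────────────
8│♜ ♞ ♝ ♛ ♚ ♝ ♞ ♜│8
7│· ♟ ♟ ♟ · ♟ · ·│7
6│♟ · · · ♟ · · ♟│6
5│· · · · · · ♟ ♕│5
4│· · · · ♙ · · ·│4
3│· · · ♙ · · · ♘│3
2│♙ ♙ ♙ ♘ · ♙ ♙ ♙│2
1│♖ · ♗ · ♔ ♗ · ♖│1
  ─────────────────
  a b c d e f g h


4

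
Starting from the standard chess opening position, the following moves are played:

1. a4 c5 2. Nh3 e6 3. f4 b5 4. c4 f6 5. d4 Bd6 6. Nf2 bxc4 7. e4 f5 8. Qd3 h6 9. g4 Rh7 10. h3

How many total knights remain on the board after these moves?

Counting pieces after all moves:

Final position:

  a b c d e f g h
  ─────────────────
8│♜ ♞ ♝ ♛ ♚ · ♞ ·│8
7│♟ · · ♟ · · ♟ ♜│7
6│· · · ♝ ♟ · · ♟│6
5│· · ♟ · · ♟ · ·│5
4│♙ · ♟ ♙ ♙ ♙ ♙ ·│4
3│· · · ♕ · · · ♙│3
2│· ♙ · · · ♘ · ·│2
1│♖ ♘ ♗ · ♔ ♗ · ♖│1
  ─────────────────
  a b c d e f g h


4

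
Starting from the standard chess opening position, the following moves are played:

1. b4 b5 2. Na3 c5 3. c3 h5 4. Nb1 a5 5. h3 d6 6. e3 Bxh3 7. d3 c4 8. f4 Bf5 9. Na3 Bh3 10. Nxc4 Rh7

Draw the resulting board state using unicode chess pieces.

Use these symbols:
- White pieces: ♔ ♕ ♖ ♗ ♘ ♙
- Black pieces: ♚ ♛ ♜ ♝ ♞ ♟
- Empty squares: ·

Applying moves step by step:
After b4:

♜ ♞ ♝ ♛ ♚ ♝ ♞ ♜
♟ ♟ ♟ ♟ ♟ ♟ ♟ ♟
· · · · · · · ·
· · · · · · · ·
· ♙ · · · · · ·
· · · · · · · ·
♙ · ♙ ♙ ♙ ♙ ♙ ♙
♖ ♘ ♗ ♕ ♔ ♗ ♘ ♖


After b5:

♜ ♞ ♝ ♛ ♚ ♝ ♞ ♜
♟ · ♟ ♟ ♟ ♟ ♟ ♟
· · · · · · · ·
· ♟ · · · · · ·
· ♙ · · · · · ·
· · · · · · · ·
♙ · ♙ ♙ ♙ ♙ ♙ ♙
♖ ♘ ♗ ♕ ♔ ♗ ♘ ♖


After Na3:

♜ ♞ ♝ ♛ ♚ ♝ ♞ ♜
♟ · ♟ ♟ ♟ ♟ ♟ ♟
· · · · · · · ·
· ♟ · · · · · ·
· ♙ · · · · · ·
♘ · · · · · · ·
♙ · ♙ ♙ ♙ ♙ ♙ ♙
♖ · ♗ ♕ ♔ ♗ ♘ ♖


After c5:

♜ ♞ ♝ ♛ ♚ ♝ ♞ ♜
♟ · · ♟ ♟ ♟ ♟ ♟
· · · · · · · ·
· ♟ ♟ · · · · ·
· ♙ · · · · · ·
♘ · · · · · · ·
♙ · ♙ ♙ ♙ ♙ ♙ ♙
♖ · ♗ ♕ ♔ ♗ ♘ ♖


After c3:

♜ ♞ ♝ ♛ ♚ ♝ ♞ ♜
♟ · · ♟ ♟ ♟ ♟ ♟
· · · · · · · ·
· ♟ ♟ · · · · ·
· ♙ · · · · · ·
♘ · ♙ · · · · ·
♙ · · ♙ ♙ ♙ ♙ ♙
♖ · ♗ ♕ ♔ ♗ ♘ ♖


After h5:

♜ ♞ ♝ ♛ ♚ ♝ ♞ ♜
♟ · · ♟ ♟ ♟ ♟ ·
· · · · · · · ·
· ♟ ♟ · · · · ♟
· ♙ · · · · · ·
♘ · ♙ · · · · ·
♙ · · ♙ ♙ ♙ ♙ ♙
♖ · ♗ ♕ ♔ ♗ ♘ ♖


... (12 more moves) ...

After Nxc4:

♜ ♞ · ♛ ♚ ♝ ♞ ♜
· · · · ♟ ♟ ♟ ·
· · · ♟ · · · ·
♟ ♟ · · · · · ♟
· ♙ ♘ · · ♙ · ·
· · ♙ ♙ ♙ · · ♝
♙ · · · · · ♙ ·
♖ · ♗ ♕ ♔ ♗ ♘ ♖


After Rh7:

♜ ♞ · ♛ ♚ ♝ ♞ ·
· · · · ♟ ♟ ♟ ♜
· · · ♟ · · · ·
♟ ♟ · · · · · ♟
· ♙ ♘ · · ♙ · ·
· · ♙ ♙ ♙ · · ♝
♙ · · · · · ♙ ·
♖ · ♗ ♕ ♔ ♗ ♘ ♖



  a b c d e f g h
  ─────────────────
8│♜ ♞ · ♛ ♚ ♝ ♞ ·│8
7│· · · · ♟ ♟ ♟ ♜│7
6│· · · ♟ · · · ·│6
5│♟ ♟ · · · · · ♟│5
4│· ♙ ♘ · · ♙ · ·│4
3│· · ♙ ♙ ♙ · · ♝│3
2│♙ · · · · · ♙ ·│2
1│♖ · ♗ ♕ ♔ ♗ ♘ ♖│1
  ─────────────────
  a b c d e f g h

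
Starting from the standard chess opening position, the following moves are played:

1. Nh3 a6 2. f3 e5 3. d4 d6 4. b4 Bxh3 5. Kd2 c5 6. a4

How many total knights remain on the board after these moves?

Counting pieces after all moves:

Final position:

  a b c d e f g h
  ─────────────────
8│♜ ♞ · ♛ ♚ ♝ ♞ ♜│8
7│· ♟ · · · ♟ ♟ ♟│7
6│♟ · · ♟ · · · ·│6
5│· · ♟ · ♟ · · ·│5
4│♙ ♙ · ♙ · · · ·│4
3│· · · · · ♙ · ♝│3
2│· · ♙ ♔ ♙ · ♙ ♙│2
1│♖ ♘ ♗ ♕ · ♗ · ♖│1
  ─────────────────
  a b c d e f g h


3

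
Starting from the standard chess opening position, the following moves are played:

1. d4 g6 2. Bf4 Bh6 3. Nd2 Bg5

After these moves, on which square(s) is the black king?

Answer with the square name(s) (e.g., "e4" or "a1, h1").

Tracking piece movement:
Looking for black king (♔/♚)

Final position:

  a b c d e f g h
  ─────────────────
8│♜ ♞ ♝ ♛ ♚ · ♞ ♜│8
7│♟ ♟ ♟ ♟ ♟ ♟ · ♟│7
6│· · · · · · ♟ ·│6
5│· · · · · · ♝ ·│5
4│· · · ♙ · ♗ · ·│4
3│· · · · · · · ·│3
2│♙ ♙ ♙ ♘ ♙ ♙ ♙ ♙│2
1│♖ · · ♕ ♔ ♗ ♘ ♖│1
  ─────────────────
  a b c d e f g h


e8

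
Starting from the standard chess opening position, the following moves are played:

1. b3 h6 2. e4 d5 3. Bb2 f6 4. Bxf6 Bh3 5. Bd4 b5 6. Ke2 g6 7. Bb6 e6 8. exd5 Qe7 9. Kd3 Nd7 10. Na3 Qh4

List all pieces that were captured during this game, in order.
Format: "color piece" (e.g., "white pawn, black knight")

Tracking captures:
  Bxf6: captured black pawn
  exd5: captured black pawn

black pawn, black pawn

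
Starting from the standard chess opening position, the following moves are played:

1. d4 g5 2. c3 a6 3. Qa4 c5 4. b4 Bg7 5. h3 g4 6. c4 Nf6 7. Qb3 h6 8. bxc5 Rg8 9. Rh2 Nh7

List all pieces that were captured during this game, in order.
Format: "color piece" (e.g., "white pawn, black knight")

Tracking captures:
  bxc5: captured black pawn

black pawn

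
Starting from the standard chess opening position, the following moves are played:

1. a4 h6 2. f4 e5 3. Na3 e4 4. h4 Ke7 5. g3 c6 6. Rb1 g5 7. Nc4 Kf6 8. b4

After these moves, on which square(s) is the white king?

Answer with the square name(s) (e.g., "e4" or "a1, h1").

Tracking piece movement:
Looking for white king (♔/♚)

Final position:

  a b c d e f g h
  ─────────────────
8│♜ ♞ ♝ ♛ · ♝ ♞ ♜│8
7│♟ ♟ · ♟ · ♟ · ·│7
6│· · ♟ · · ♚ · ♟│6
5│· · · · · · ♟ ·│5
4│♙ ♙ ♘ · ♟ ♙ · ♙│4
3│· · · · · · ♙ ·│3
2│· · ♙ ♙ ♙ · · ·│2
1│· ♖ ♗ ♕ ♔ ♗ ♘ ♖│1
  ─────────────────
  a b c d e f g h


e1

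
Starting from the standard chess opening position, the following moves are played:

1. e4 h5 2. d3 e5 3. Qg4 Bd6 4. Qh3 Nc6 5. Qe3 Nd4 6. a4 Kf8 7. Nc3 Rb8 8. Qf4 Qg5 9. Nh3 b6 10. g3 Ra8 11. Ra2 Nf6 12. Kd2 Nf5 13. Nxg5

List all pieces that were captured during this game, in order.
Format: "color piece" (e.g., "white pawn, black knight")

Tracking captures:
  Nxg5: captured black queen

black queen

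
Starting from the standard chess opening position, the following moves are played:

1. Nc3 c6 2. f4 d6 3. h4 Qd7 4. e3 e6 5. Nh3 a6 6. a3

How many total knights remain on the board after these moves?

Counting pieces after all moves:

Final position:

  a b c d e f g h
  ─────────────────
8│♜ ♞ ♝ · ♚ ♝ ♞ ♜│8
7│· ♟ · ♛ · ♟ ♟ ♟│7
6│♟ · ♟ ♟ ♟ · · ·│6
5│· · · · · · · ·│5
4│· · · · · ♙ · ♙│4
3│♙ · ♘ · ♙ · · ♘│3
2│· ♙ ♙ ♙ · · ♙ ·│2
1│♖ · ♗ ♕ ♔ ♗ · ♖│1
  ─────────────────
  a b c d e f g h


4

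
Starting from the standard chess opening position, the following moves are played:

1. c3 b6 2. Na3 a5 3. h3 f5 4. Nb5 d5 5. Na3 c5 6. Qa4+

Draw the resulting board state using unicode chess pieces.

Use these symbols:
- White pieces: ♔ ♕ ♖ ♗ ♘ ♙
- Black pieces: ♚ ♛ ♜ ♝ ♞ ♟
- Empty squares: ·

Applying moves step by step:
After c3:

♜ ♞ ♝ ♛ ♚ ♝ ♞ ♜
♟ ♟ ♟ ♟ ♟ ♟ ♟ ♟
· · · · · · · ·
· · · · · · · ·
· · · · · · · ·
· · ♙ · · · · ·
♙ ♙ · ♙ ♙ ♙ ♙ ♙
♖ ♘ ♗ ♕ ♔ ♗ ♘ ♖


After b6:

♜ ♞ ♝ ♛ ♚ ♝ ♞ ♜
♟ · ♟ ♟ ♟ ♟ ♟ ♟
· ♟ · · · · · ·
· · · · · · · ·
· · · · · · · ·
· · ♙ · · · · ·
♙ ♙ · ♙ ♙ ♙ ♙ ♙
♖ ♘ ♗ ♕ ♔ ♗ ♘ ♖


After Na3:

♜ ♞ ♝ ♛ ♚ ♝ ♞ ♜
♟ · ♟ ♟ ♟ ♟ ♟ ♟
· ♟ · · · · · ·
· · · · · · · ·
· · · · · · · ·
♘ · ♙ · · · · ·
♙ ♙ · ♙ ♙ ♙ ♙ ♙
♖ · ♗ ♕ ♔ ♗ ♘ ♖


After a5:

♜ ♞ ♝ ♛ ♚ ♝ ♞ ♜
· · ♟ ♟ ♟ ♟ ♟ ♟
· ♟ · · · · · ·
♟ · · · · · · ·
· · · · · · · ·
♘ · ♙ · · · · ·
♙ ♙ · ♙ ♙ ♙ ♙ ♙
♖ · ♗ ♕ ♔ ♗ ♘ ♖


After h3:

♜ ♞ ♝ ♛ ♚ ♝ ♞ ♜
· · ♟ ♟ ♟ ♟ ♟ ♟
· ♟ · · · · · ·
♟ · · · · · · ·
· · · · · · · ·
♘ · ♙ · · · · ♙
♙ ♙ · ♙ ♙ ♙ ♙ ·
♖ · ♗ ♕ ♔ ♗ ♘ ♖


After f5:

♜ ♞ ♝ ♛ ♚ ♝ ♞ ♜
· · ♟ ♟ ♟ · ♟ ♟
· ♟ · · · · · ·
♟ · · · · ♟ · ·
· · · · · · · ·
♘ · ♙ · · · · ♙
♙ ♙ · ♙ ♙ ♙ ♙ ·
♖ · ♗ ♕ ♔ ♗ ♘ ♖


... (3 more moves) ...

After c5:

♜ ♞ ♝ ♛ ♚ ♝ ♞ ♜
· · · · ♟ · ♟ ♟
· ♟ · · · · · ·
♟ · ♟ ♟ · ♟ · ·
· · · · · · · ·
♘ · ♙ · · · · ♙
♙ ♙ · ♙ ♙ ♙ ♙ ·
♖ · ♗ ♕ ♔ ♗ ♘ ♖


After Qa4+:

♜ ♞ ♝ ♛ ♚ ♝ ♞ ♜
· · · · ♟ · ♟ ♟
· ♟ · · · · · ·
♟ · ♟ ♟ · ♟ · ·
♕ · · · · · · ·
♘ · ♙ · · · · ♙
♙ ♙ · ♙ ♙ ♙ ♙ ·
♖ · ♗ · ♔ ♗ ♘ ♖



  a b c d e f g h
  ─────────────────
8│♜ ♞ ♝ ♛ ♚ ♝ ♞ ♜│8
7│· · · · ♟ · ♟ ♟│7
6│· ♟ · · · · · ·│6
5│♟ · ♟ ♟ · ♟ · ·│5
4│♕ · · · · · · ·│4
3│♘ · ♙ · · · · ♙│3
2│♙ ♙ · ♙ ♙ ♙ ♙ ·│2
1│♖ · ♗ · ♔ ♗ ♘ ♖│1
  ─────────────────
  a b c d e f g h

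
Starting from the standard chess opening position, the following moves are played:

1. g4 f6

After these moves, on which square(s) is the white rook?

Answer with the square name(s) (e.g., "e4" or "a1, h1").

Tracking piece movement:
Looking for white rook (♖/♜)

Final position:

  a b c d e f g h
  ─────────────────
8│♜ ♞ ♝ ♛ ♚ ♝ ♞ ♜│8
7│♟ ♟ ♟ ♟ ♟ · ♟ ♟│7
6│· · · · · ♟ · ·│6
5│· · · · · · · ·│5
4│· · · · · · ♙ ·│4
3│· · · · · · · ·│3
2│♙ ♙ ♙ ♙ ♙ ♙ · ♙│2
1│♖ ♘ ♗ ♕ ♔ ♗ ♘ ♖│1
  ─────────────────
  a b c d e f g h


a1, h1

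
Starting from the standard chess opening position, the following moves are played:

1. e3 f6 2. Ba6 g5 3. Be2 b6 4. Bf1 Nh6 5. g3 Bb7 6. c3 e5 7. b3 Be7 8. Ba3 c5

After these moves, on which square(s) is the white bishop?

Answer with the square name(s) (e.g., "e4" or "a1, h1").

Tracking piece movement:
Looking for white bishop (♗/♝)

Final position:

  a b c d e f g h
  ─────────────────
8│♜ ♞ · ♛ ♚ · · ♜│8
7│♟ ♝ · ♟ ♝ · · ♟│7
6│· ♟ · · · ♟ · ♞│6
5│· · ♟ · ♟ · ♟ ·│5
4│· · · · · · · ·│4
3│♗ ♙ ♙ · ♙ · ♙ ·│3
2│♙ · · ♙ · ♙ · ♙│2
1│♖ ♘ · ♕ ♔ ♗ ♘ ♖│1
  ─────────────────
  a b c d e f g h


a3, f1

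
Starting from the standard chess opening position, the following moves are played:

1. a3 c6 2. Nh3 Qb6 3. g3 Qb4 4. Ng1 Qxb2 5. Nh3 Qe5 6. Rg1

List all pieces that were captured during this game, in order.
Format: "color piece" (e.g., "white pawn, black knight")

Tracking captures:
  Qxb2: captured white pawn

white pawn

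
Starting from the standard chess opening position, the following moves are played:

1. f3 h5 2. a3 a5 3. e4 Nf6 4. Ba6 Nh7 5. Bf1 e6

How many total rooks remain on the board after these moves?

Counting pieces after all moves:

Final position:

  a b c d e f g h
  ─────────────────
8│♜ ♞ ♝ ♛ ♚ ♝ · ♜│8
7│· ♟ ♟ ♟ · ♟ ♟ ♞│7
6│· · · · ♟ · · ·│6
5│♟ · · · · · · ♟│5
4│· · · · ♙ · · ·│4
3│♙ · · · · ♙ · ·│3
2│· ♙ ♙ ♙ · · ♙ ♙│2
1│♖ ♘ ♗ ♕ ♔ ♗ ♘ ♖│1
  ─────────────────
  a b c d e f g h


4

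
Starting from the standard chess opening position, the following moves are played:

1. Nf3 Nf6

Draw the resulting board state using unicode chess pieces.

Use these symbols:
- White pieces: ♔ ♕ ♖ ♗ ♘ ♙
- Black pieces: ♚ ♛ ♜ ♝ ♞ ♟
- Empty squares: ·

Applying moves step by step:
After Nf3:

♜ ♞ ♝ ♛ ♚ ♝ ♞ ♜
♟ ♟ ♟ ♟ ♟ ♟ ♟ ♟
· · · · · · · ·
· · · · · · · ·
· · · · · · · ·
· · · · · ♘ · ·
♙ ♙ ♙ ♙ ♙ ♙ ♙ ♙
♖ ♘ ♗ ♕ ♔ ♗ · ♖


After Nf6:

♜ ♞ ♝ ♛ ♚ ♝ · ♜
♟ ♟ ♟ ♟ ♟ ♟ ♟ ♟
· · · · · ♞ · ·
· · · · · · · ·
· · · · · · · ·
· · · · · ♘ · ·
♙ ♙ ♙ ♙ ♙ ♙ ♙ ♙
♖ ♘ ♗ ♕ ♔ ♗ · ♖



  a b c d e f g h
  ─────────────────
8│♜ ♞ ♝ ♛ ♚ ♝ · ♜│8
7│♟ ♟ ♟ ♟ ♟ ♟ ♟ ♟│7
6│· · · · · ♞ · ·│6
5│· · · · · · · ·│5
4│· · · · · · · ·│4
3│· · · · · ♘ · ·│3
2│♙ ♙ ♙ ♙ ♙ ♙ ♙ ♙│2
1│♖ ♘ ♗ ♕ ♔ ♗ · ♖│1
  ─────────────────
  a b c d e f g h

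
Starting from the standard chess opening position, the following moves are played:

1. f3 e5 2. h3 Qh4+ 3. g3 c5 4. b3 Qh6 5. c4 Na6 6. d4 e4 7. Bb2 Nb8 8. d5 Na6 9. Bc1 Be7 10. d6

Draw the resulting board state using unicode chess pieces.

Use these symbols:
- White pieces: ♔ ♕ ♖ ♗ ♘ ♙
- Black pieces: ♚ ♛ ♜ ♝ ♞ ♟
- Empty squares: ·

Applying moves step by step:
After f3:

♜ ♞ ♝ ♛ ♚ ♝ ♞ ♜
♟ ♟ ♟ ♟ ♟ ♟ ♟ ♟
· · · · · · · ·
· · · · · · · ·
· · · · · · · ·
· · · · · ♙ · ·
♙ ♙ ♙ ♙ ♙ · ♙ ♙
♖ ♘ ♗ ♕ ♔ ♗ ♘ ♖


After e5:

♜ ♞ ♝ ♛ ♚ ♝ ♞ ♜
♟ ♟ ♟ ♟ · ♟ ♟ ♟
· · · · · · · ·
· · · · ♟ · · ·
· · · · · · · ·
· · · · · ♙ · ·
♙ ♙ ♙ ♙ ♙ · ♙ ♙
♖ ♘ ♗ ♕ ♔ ♗ ♘ ♖


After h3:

♜ ♞ ♝ ♛ ♚ ♝ ♞ ♜
♟ ♟ ♟ ♟ · ♟ ♟ ♟
· · · · · · · ·
· · · · ♟ · · ·
· · · · · · · ·
· · · · · ♙ · ♙
♙ ♙ ♙ ♙ ♙ · ♙ ·
♖ ♘ ♗ ♕ ♔ ♗ ♘ ♖


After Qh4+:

♜ ♞ ♝ · ♚ ♝ ♞ ♜
♟ ♟ ♟ ♟ · ♟ ♟ ♟
· · · · · · · ·
· · · · ♟ · · ·
· · · · · · · ♛
· · · · · ♙ · ♙
♙ ♙ ♙ ♙ ♙ · ♙ ·
♖ ♘ ♗ ♕ ♔ ♗ ♘ ♖


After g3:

♜ ♞ ♝ · ♚ ♝ ♞ ♜
♟ ♟ ♟ ♟ · ♟ ♟ ♟
· · · · · · · ·
· · · · ♟ · · ·
· · · · · · · ♛
· · · · · ♙ ♙ ♙
♙ ♙ ♙ ♙ ♙ · · ·
♖ ♘ ♗ ♕ ♔ ♗ ♘ ♖


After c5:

♜ ♞ ♝ · ♚ ♝ ♞ ♜
♟ ♟ · ♟ · ♟ ♟ ♟
· · · · · · · ·
· · ♟ · ♟ · · ·
· · · · · · · ♛
· · · · · ♙ ♙ ♙
♙ ♙ ♙ ♙ ♙ · · ·
♖ ♘ ♗ ♕ ♔ ♗ ♘ ♖


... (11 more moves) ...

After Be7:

♜ · ♝ · ♚ · ♞ ♜
♟ ♟ · ♟ ♝ ♟ ♟ ♟
♞ · · · · · · ♛
· · ♟ ♙ · · · ·
· · ♙ · ♟ · · ·
· ♙ · · · ♙ ♙ ♙
♙ · · · ♙ · · ·
♖ ♘ ♗ ♕ ♔ ♗ ♘ ♖


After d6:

♜ · ♝ · ♚ · ♞ ♜
♟ ♟ · ♟ ♝ ♟ ♟ ♟
♞ · · ♙ · · · ♛
· · ♟ · · · · ·
· · ♙ · ♟ · · ·
· ♙ · · · ♙ ♙ ♙
♙ · · · ♙ · · ·
♖ ♘ ♗ ♕ ♔ ♗ ♘ ♖



  a b c d e f g h
  ─────────────────
8│♜ · ♝ · ♚ · ♞ ♜│8
7│♟ ♟ · ♟ ♝ ♟ ♟ ♟│7
6│♞ · · ♙ · · · ♛│6
5│· · ♟ · · · · ·│5
4│· · ♙ · ♟ · · ·│4
3│· ♙ · · · ♙ ♙ ♙│3
2│♙ · · · ♙ · · ·│2
1│♖ ♘ ♗ ♕ ♔ ♗ ♘ ♖│1
  ─────────────────
  a b c d e f g h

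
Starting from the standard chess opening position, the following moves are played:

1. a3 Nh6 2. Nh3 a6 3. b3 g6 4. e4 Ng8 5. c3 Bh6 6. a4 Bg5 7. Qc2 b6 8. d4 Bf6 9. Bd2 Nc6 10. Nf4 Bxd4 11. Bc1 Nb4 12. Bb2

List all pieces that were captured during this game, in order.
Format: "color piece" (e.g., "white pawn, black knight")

Tracking captures:
  Bxd4: captured white pawn

white pawn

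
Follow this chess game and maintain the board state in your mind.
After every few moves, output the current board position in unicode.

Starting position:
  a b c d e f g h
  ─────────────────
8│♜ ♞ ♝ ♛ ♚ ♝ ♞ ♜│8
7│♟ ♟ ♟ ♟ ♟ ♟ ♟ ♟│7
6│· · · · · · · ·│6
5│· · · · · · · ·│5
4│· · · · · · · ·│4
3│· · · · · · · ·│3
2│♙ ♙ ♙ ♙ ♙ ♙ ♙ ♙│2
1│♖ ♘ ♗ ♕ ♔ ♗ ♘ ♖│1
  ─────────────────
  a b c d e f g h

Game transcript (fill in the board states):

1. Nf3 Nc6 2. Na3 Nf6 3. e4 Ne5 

  a b c d e f g h
  ─────────────────
8│♜ · ♝ ♛ ♚ ♝ · ♜│8
7│♟ ♟ ♟ ♟ ♟ ♟ ♟ ♟│7
6│· · · · · ♞ · ·│6
5│· · · · ♞ · · ·│5
4│· · · · ♙ · · ·│4
3│♘ · · · · ♘ · ·│3
2│♙ ♙ ♙ ♙ · ♙ ♙ ♙│2
1│♖ · ♗ ♕ ♔ ♗ · ♖│1
  ─────────────────
  a b c d e f g h

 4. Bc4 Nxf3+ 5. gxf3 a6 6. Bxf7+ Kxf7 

  a b c d e f g h
  ─────────────────
8│♜ · ♝ ♛ · ♝ · ♜│8
7│· ♟ ♟ ♟ ♟ ♚ ♟ ♟│7
6│♟ · · · · ♞ · ·│6
5│· · · · · · · ·│5
4│· · · · ♙ · · ·│4
3│♘ · · · · ♙ · ·│3
2│♙ ♙ ♙ ♙ · ♙ · ♙│2
1│♖ · ♗ ♕ ♔ · · ♖│1
  ─────────────────
  a b c d e f g h

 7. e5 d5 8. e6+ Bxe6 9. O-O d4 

  a b c d e f g h
  ─────────────────
8│♜ · · ♛ · ♝ · ♜│8
7│· ♟ ♟ · ♟ ♚ ♟ ♟│7
6│♟ · · · ♝ ♞ · ·│6
5│· · · · · · · ·│5
4│· · · ♟ · · · ·│4
3│♘ · · · · ♙ · ·│3
2│♙ ♙ ♙ ♙ · ♙ · ♙│2
1│♖ · ♗ ♕ · ♖ ♔ ·│1
  ─────────────────
  a b c d e f g h

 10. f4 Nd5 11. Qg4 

  a b c d e f g h
  ─────────────────
8│♜ · · ♛ · ♝ · ♜│8
7│· ♟ ♟ · ♟ ♚ ♟ ♟│7
6│♟ · · · ♝ · · ·│6
5│· · · ♞ · · · ·│5
4│· · · ♟ · ♙ ♕ ·│4
3│♘ · · · · · · ·│3
2│♙ ♙ ♙ ♙ · ♙ · ♙│2
1│♖ · ♗ · · ♖ ♔ ·│1
  ─────────────────
  a b c d e f g h


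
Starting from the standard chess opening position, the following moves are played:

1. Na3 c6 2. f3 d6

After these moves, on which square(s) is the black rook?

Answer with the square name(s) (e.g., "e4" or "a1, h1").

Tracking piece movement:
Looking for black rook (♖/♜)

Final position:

  a b c d e f g h
  ─────────────────
8│♜ ♞ ♝ ♛ ♚ ♝ ♞ ♜│8
7│♟ ♟ · · ♟ ♟ ♟ ♟│7
6│· · ♟ ♟ · · · ·│6
5│· · · · · · · ·│5
4│· · · · · · · ·│4
3│♘ · · · · ♙ · ·│3
2│♙ ♙ ♙ ♙ ♙ · ♙ ♙│2
1│♖ · ♗ ♕ ♔ ♗ ♘ ♖│1
  ─────────────────
  a b c d e f g h


a8, h8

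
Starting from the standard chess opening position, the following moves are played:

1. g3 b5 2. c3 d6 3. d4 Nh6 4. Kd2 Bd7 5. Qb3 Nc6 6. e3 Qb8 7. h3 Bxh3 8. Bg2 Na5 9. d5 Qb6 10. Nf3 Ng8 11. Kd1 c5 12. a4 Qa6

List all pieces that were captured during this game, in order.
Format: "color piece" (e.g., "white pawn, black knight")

Tracking captures:
  Bxh3: captured white pawn

white pawn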